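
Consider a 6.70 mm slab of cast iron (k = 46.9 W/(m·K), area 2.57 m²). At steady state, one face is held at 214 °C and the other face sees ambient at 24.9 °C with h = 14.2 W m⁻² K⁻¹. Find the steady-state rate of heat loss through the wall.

Resistance network (inner→outer):
  R_cast iron = L/(kA) = 0.00670/(46.9·2.57) = 5.559×10^-5 K/W
  R_conv,out = 1/(hA) = 1/(14.2·2.57) = 0.02740 K/W
ΣR = 5.559×10^-5 + 0.02740 = 0.02746 K/W
Q = ΔT/ΣR = (214 °C − 24.9 °C)/0.02746 = 6890 W

Q = 6890 W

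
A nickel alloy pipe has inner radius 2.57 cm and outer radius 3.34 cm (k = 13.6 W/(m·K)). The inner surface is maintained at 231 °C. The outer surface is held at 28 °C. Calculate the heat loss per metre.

Q' = 66200 W/m

Q' = 2πk·ΔT/ln(r₂/r₁) = 2π × 13.6 × 203 / ln(0.0334/0.0257) = 66200 W/m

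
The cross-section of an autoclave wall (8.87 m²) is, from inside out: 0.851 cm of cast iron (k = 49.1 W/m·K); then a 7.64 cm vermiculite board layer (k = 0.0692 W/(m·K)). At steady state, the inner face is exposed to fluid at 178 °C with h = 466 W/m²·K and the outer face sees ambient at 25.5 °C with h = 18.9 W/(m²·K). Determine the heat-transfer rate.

Q = 1170 W

Series thermal resistances, inner to outer:
  R_conv,in = 1/(hA) = 1/(466·8.87) = 2.419×10^-4 K/W
  R_cast iron = L/(kA) = 0.00851/(49.1·8.87) = 1.954×10^-5 K/W
  R_vermiculite board = L/(kA) = 0.0764/(0.0692·8.87) = 0.1245 K/W
  R_conv,out = 1/(hA) = 1/(18.9·8.87) = 0.005965 K/W
ΣR = 2.419×10^-4 + 1.954×10^-5 + 0.1245 + 0.005965 = 0.1307 K/W
Q = ΔT/ΣR = (178 °C − 25.5 °C)/0.1307 = 1170 W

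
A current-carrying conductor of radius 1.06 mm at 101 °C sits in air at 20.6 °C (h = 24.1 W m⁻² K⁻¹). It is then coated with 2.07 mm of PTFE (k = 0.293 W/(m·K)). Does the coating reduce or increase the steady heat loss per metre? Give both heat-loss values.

increases: 12.9 → 29.8 W/m

Critical radius for a cylinder: r_cr = k/h = 0.0122 m = 1.22 cm.
Outer radius after coating: r₂ = 0.00106 + 0.00207 = 0.00313 m.
Since r₁ < r_cr and r₂ ≤ r_cr, the coating moves toward the maximum at r_cr — heat loss rises.
Bare: R = 1/(2πr₁h) = 6.230 m·K/W; Q = 80.4/6.230 = 12.9 W/m.
Coated: R = R_cond + R_conv = 2.698 m·K/W; Q = 80.4/2.698 = 29.8 W/m.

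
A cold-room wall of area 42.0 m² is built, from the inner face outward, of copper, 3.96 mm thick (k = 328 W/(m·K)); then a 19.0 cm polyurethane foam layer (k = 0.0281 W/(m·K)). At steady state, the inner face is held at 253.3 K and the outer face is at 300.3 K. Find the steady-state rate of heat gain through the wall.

Series thermal resistances, inner to outer:
  R_copper = L/(kA) = 0.00396/(328·42.0) = 2.875×10^-7 K/W
  R_polyurethane foam = L/(kA) = 0.190/(0.0281·42.0) = 0.1610 K/W
ΣR = 2.875×10^-7 + 0.1610 = 0.1610 K/W
Q = ΔT/ΣR = (253.3 K − 300.3 K)/0.1610 = -292 W
(Negative Q ⇒ heat flows inward; heat gain = 292 W.)

Q = 292 W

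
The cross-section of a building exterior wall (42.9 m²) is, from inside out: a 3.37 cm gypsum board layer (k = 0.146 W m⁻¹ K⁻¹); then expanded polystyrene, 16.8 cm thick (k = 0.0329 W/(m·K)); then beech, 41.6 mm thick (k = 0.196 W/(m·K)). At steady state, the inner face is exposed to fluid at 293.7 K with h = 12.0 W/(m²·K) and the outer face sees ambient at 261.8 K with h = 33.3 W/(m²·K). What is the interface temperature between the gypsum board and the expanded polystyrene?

Series thermal resistances, inner to outer:
  R_conv,in = 1/(hA) = 1/(12.0·42.9) = 0.001943 K/W
  R_gypsum board = L/(kA) = 0.0337/(0.146·42.9) = 0.005380 K/W
  R_expanded polystyrene = L/(kA) = 0.168/(0.0329·42.9) = 0.1190 K/W
  R_beech = L/(kA) = 0.0416/(0.196·42.9) = 0.004947 K/W
  R_conv,out = 1/(hA) = 1/(33.3·42.9) = 7.000×10^-4 K/W
ΣR = 0.001943 + 0.005380 + 0.1190 + 0.004947 + 7.000×10^-4 = 0.1320 K/W
Q = ΔT/ΣR = (293.7 K − 261.8 K)/0.1320 = 241.7 W
From the inner boundary to the gypsum board/expanded polystyrene interface, ΣR_partial = 0.007323 K/W.
T_interface = T_in − Q·ΣR_partial = 293.7 K − (241.7)(0.007323) = 291.9 K

T = 291.9 K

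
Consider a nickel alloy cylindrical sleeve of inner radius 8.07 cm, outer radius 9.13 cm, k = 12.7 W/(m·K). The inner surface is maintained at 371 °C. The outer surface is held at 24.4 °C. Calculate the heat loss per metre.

Q' = 224 kW/m

Q' = 2πk·ΔT/ln(r₂/r₁) = 2π × 12.7 × 346.6 / ln(0.0913/0.0807) = 2.24×10^5 W/m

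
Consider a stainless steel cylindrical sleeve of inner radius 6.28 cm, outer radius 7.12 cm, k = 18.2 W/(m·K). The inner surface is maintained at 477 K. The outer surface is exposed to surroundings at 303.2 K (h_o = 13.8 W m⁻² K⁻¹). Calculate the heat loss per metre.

Q' = 1070 W/m

Series thermal resistances, inner to outer:
  R'_stainless steel = ln(0.0712/0.0628)/(2πk) = 0.1255/(2π·18.2) = 0.001098 m·K/W
  R'_conv,out = 1/(2πr h) = 1/(2π·0.0712·13.8) = 0.1620 m·K/W
ΣR = 0.001098 + 0.1620 = 0.1631 m·K/W
Q' = ΔT/ΣR = (477 K − 303.2 K)/0.1631 = 1070 W/m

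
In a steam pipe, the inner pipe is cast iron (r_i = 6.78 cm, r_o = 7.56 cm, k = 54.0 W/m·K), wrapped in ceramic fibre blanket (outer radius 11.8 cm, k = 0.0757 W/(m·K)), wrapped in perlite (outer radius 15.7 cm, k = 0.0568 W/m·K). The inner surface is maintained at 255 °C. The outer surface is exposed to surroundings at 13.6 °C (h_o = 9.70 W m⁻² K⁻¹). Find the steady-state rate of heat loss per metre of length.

Q' = 131 W/m

Resistance network (inner→outer):
  R'_cast iron = ln(0.0756/0.0678)/(2πk) = 0.1089/(2π·54.0) = 3.209×10^-4 m·K/W
  R'_ceramic fibre blanket = ln(0.118/0.0756)/(2πk) = 0.4452/(2π·0.0757) = 0.9361 m·K/W
  R'_perlite = ln(0.157/0.118)/(2πk) = 0.2856/(2π·0.0568) = 0.8001 m·K/W
  R'_conv,out = 1/(2πr h) = 1/(2π·0.157·9.70) = 0.1045 m·K/W
ΣR = 3.209×10^-4 + 0.9361 + 0.8001 + 0.1045 = 1.841 m·K/W
Q' = ΔT/ΣR = (255 °C − 13.6 °C)/1.841 = 131 W/m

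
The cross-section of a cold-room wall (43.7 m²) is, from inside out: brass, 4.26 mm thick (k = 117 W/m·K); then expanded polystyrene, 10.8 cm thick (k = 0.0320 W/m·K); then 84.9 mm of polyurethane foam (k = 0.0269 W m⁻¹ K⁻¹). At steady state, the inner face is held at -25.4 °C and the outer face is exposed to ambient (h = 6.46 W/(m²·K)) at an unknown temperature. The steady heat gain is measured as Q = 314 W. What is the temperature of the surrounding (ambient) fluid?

T_out = 22.6 °C

Sum the resistances:
  R_brass = L/(kA) = 0.00426/(117·43.7) = 8.332×10^-7 K/W
  R_expanded polystyrene = L/(kA) = 0.108/(0.0320·43.7) = 0.07723 K/W
  R_polyurethane foam = L/(kA) = 0.0849/(0.0269·43.7) = 0.07222 K/W
  R_conv,out = 1/(hA) = 1/(6.46·43.7) = 0.003542 K/W
ΣR = 0.1530 K/W
ΔT = Q·ΣR = 314 × 0.1530 = 48.04 K
Heat flows inward, so T_out = T_in + ΔT = -25.4 + 48.04 = 22.6 °C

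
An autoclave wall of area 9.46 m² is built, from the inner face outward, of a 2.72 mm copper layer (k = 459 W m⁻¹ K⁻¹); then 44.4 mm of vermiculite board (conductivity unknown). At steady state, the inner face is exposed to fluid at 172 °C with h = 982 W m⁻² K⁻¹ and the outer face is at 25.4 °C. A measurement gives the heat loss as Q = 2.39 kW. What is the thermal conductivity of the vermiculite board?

k = 0.0767 W/m·K

ΣR = ΔT/Q = |172 − 25.4|/2390 = 0.06134 K/W
Known resistances:
  R_conv,in = 1/(hA) = 1/(982·9.46) = 1.076×10^-4 K/W
  R_copper = L/(kA) = 0.00272/(459·9.46) = 6.264×10^-7 K/W
R_vermiculite board = ΣR − ΣR_known = 0.06134 − 1.082×10^-4 = 0.06123 K/W
L/(kA) = 0.06123 ⇒ k = 0.0444/(0.06123·9.46) = 0.0767 W/m·K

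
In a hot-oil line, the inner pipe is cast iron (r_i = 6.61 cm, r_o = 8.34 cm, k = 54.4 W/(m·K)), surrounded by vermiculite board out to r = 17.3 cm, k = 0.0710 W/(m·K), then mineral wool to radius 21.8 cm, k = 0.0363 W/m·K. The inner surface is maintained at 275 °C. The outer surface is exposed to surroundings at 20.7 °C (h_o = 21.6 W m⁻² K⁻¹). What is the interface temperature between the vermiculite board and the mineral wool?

Treat each layer as a resistance in series:
  R'_cast iron = ln(0.0834/0.0661)/(2πk) = 0.2325/(2π·54.4) = 6.802×10^-4 m·K/W
  R'_vermiculite board = ln(0.173/0.0834)/(2πk) = 0.7296/(2π·0.0710) = 1.636 m·K/W
  R'_mineral wool = ln(0.218/0.173)/(2πk) = 0.2312/(2π·0.0363) = 1.014 m·K/W
  R'_conv,out = 1/(2πr h) = 1/(2π·0.218·21.6) = 0.03380 m·K/W
ΣR = 6.802×10^-4 + 1.636 + 1.014 + 0.03380 = 2.684 m·K/W
Q' = ΔT/ΣR = (275 °C − 20.7 °C)/2.684 = 94.75 W/m
From the inner boundary to the vermiculite board/mineral wool interface, ΣR_partial = 1.637 m·K/W.
T_interface = T_in − Q'·ΣR_partial = 275 °C − (94.75)(1.637) = 120 °C

T = 120 °C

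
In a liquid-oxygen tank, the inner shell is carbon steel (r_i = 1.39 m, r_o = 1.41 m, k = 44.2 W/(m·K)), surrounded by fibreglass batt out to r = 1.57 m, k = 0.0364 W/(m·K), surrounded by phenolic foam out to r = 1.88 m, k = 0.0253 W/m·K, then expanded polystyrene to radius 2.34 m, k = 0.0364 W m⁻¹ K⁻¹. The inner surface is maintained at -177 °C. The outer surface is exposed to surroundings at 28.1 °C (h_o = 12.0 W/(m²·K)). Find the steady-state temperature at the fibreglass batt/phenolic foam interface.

Treat each layer as a resistance in series:
  R_carbon steel = (1/1.39 − 1/1.41)/(4πk) = 0.01020/(4π·44.2) = 1.837×10^-5 K/W
  R_fibreglass batt = (1/1.41 − 1/1.57)/(4πk) = 0.07228/(4π·0.0364) = 0.1580 K/W
  R_phenolic foam = (1/1.57 − 1/1.88)/(4πk) = 0.1050/(4π·0.0253) = 0.3303 K/W
  R_expanded polystyrene = (1/1.88 − 1/2.34)/(4πk) = 0.1046/(4π·0.0364) = 0.2286 K/W
  R_conv,out = 1/(4πr²h) = 1/(4π·2.34²·12.0) = 0.001211 K/W
ΣR = 1.837×10^-5 + 0.1580 + 0.3303 + 0.2286 + 0.001211 = 0.7181 K/W
Q = ΔT/ΣR = (-177 °C − 28.1 °C)/0.7181 = -285.6 W
From the inner boundary to the fibreglass batt/phenolic foam interface, ΣR_partial = 0.1580 K/W.
T_interface = T_in − Q·ΣR_partial = -177 °C − (-285.6)(0.1580) = -132 °C

T = -132 °C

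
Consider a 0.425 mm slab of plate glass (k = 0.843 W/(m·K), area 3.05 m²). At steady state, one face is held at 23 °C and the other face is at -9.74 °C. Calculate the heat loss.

Q = 1.98×10^5 W

Q = kA·ΔT/L = 0.843 × 3.05 × |23 °C − -9.74 °C| / 4.25×10^-4 = 1.98×10^5 W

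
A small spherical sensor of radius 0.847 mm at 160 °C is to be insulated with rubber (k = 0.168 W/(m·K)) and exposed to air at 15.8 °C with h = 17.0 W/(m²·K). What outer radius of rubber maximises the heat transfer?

For a sphere, r_cr = 2k_ins/h = 2·0.168/17.0 = 0.0198 m = 1.98 cm

r_cr = 1.98 cm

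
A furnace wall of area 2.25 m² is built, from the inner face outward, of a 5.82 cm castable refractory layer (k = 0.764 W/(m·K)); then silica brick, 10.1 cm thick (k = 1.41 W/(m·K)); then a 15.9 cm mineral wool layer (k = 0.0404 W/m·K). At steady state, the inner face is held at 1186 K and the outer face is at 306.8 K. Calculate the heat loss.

Q = 484 W

Series thermal resistances, inner to outer:
  R_castable refractory = L/(kA) = 0.0582/(0.764·2.25) = 0.03386 K/W
  R_silica brick = L/(kA) = 0.101/(1.41·2.25) = 0.03184 K/W
  R_mineral wool = L/(kA) = 0.159/(0.0404·2.25) = 1.749 K/W
ΣR = 0.03386 + 0.03184 + 1.749 = 1.815 K/W
Q = ΔT/ΣR = (1186 K − 306.8 K)/1.815 = 484 W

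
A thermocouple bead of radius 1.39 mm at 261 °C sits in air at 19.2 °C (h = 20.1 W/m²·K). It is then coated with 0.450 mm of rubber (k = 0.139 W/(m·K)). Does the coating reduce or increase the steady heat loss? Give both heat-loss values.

Critical radius for a sphere: r_cr = 2k/h = 0.0138 m = 1.38 cm.
Outer radius after coating: r₂ = 0.00139 + 4.50×10^-4 = 0.001840 m.
Since r₁ < r_cr and r₂ ≤ r_cr, the coating moves toward the maximum at r_cr — heat loss rises.
Bare: R = 1/(4πr₁²h) = 2049 K/W; Q = 241.8/2049 = 0.118 W.
Coated: R = R_cond + R_conv = 1270 K/W; Q = 241.8/1270 = 0.190 W.

increases: 0.118 → 0.190 W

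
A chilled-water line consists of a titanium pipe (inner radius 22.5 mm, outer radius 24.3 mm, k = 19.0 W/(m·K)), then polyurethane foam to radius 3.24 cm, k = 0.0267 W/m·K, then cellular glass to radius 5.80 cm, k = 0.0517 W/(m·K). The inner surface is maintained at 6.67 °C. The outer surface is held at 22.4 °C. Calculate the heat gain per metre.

Q' = 4.48 W/m

Treat each layer as a resistance in series:
  R'_titanium = ln(0.0243/0.0225)/(2πk) = 0.07696/(2π·19.0) = 6.447×10^-4 m·K/W
  R'_polyurethane foam = ln(0.0324/0.0243)/(2πk) = 0.2877/(2π·0.0267) = 1.715 m·K/W
  R'_cellular glass = ln(0.0580/0.0324)/(2πk) = 0.5823/(2π·0.0517) = 1.793 m·K/W
ΣR = 6.447×10^-4 + 1.715 + 1.793 = 3.509 m·K/W
Q' = ΔT/ΣR = (6.67 °C − 22.4 °C)/3.509 = -4.48 W/m
(Negative Q' ⇒ heat flows inward; heat gain = 4.48 W/m.)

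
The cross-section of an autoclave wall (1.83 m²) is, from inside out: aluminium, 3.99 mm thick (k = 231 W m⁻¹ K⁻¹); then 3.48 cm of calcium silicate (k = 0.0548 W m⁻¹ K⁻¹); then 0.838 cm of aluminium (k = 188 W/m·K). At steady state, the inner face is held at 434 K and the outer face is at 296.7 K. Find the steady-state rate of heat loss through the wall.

Series thermal resistances, inner to outer:
  R_aluminium = L/(kA) = 0.00399/(231·1.83) = 9.439×10^-6 K/W
  R_calcium silicate = L/(kA) = 0.0348/(0.0548·1.83) = 0.3470 K/W
  R_aluminium = L/(kA) = 0.00838/(188·1.83) = 2.436×10^-5 K/W
ΣR = 9.439×10^-6 + 0.3470 + 2.436×10^-5 = 0.3470 K/W
Q = ΔT/ΣR = (434 K − 296.7 K)/0.3470 = 396 W

Q = 396 W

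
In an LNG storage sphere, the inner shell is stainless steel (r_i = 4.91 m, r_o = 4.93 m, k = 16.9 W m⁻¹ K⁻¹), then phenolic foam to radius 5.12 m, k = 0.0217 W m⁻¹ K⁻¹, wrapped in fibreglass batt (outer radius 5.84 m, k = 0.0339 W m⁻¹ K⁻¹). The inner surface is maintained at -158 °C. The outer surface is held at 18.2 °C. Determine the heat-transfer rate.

Treat each layer as a resistance in series:
  R_stainless steel = (1/4.91 − 1/4.93)/(4πk) = 8.262×10^-4/(4π·16.9) = 3.890×10^-6 K/W
  R_phenolic foam = (1/4.93 − 1/5.12)/(4πk) = 0.007527/(4π·0.0217) = 0.02760 K/W
  R_fibreglass batt = (1/5.12 − 1/5.84)/(4πk) = 0.02408/(4π·0.0339) = 0.05652 K/W
ΣR = 3.890×10^-6 + 0.02760 + 0.05652 = 0.08412 K/W
Q = ΔT/ΣR = (-158 °C − 18.2 °C)/0.08412 = -2090 W
(Negative Q ⇒ heat flows inward; heat gain = 2090 W.)

Q = 2.09 kW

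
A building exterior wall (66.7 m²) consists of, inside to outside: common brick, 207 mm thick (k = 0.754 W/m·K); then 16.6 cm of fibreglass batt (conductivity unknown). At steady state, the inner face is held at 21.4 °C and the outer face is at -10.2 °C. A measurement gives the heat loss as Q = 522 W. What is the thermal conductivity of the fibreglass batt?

k = 0.0441 W/m·K

ΣR = ΔT/Q = |21.4 − -10.2|/522 = 0.06054 K/W
Known resistances:
  R_common brick = L/(kA) = 0.207/(0.754·66.7) = 0.004116 K/W
R_fibreglass batt = ΣR − ΣR_known = 0.06054 − 0.004116 = 0.05642 K/W
L/(kA) = 0.05642 ⇒ k = 0.166/(0.05642·66.7) = 0.0441 W/m·K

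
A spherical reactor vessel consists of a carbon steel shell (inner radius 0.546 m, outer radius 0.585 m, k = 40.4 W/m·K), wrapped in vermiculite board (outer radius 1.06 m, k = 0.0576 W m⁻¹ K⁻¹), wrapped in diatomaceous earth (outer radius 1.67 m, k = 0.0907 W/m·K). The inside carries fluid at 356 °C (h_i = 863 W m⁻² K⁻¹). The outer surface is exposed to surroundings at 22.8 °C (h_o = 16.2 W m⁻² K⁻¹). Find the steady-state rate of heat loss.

Q = 244 W

Series thermal resistances, inner to outer:
  R_conv,in = 1/(4πr²h) = 1/(4π·0.546²·863) = 3.093×10^-4 K/W
  R_carbon steel = (1/0.546 − 1/0.585)/(4πk) = 0.1221/(4π·40.4) = 2.405×10^-4 K/W
  R_vermiculite board = (1/0.585 − 1/1.06)/(4πk) = 0.7660/(4π·0.0576) = 1.058 K/W
  R_diatomaceous earth = (1/1.06 − 1/1.67)/(4πk) = 0.3446/(4π·0.0907) = 0.3023 K/W
  R_conv,out = 1/(4πr²h) = 1/(4π·1.67²·16.2) = 0.001761 K/W
ΣR = 3.093×10^-4 + 2.405×10^-4 + 1.058 + 0.3023 + 0.001761 = 1.363 K/W
Q = ΔT/ΣR = (356 °C − 22.8 °C)/1.363 = 244 W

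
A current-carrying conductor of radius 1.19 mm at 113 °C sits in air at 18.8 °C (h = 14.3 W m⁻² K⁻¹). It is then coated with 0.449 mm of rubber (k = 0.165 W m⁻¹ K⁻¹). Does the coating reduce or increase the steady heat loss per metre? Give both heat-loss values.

increases: 10.1 → 13.3 W/m

Critical radius for a cylinder: r_cr = k/h = 0.0115 m = 1.15 cm.
Outer radius after coating: r₂ = 0.00119 + 4.49×10^-4 = 0.001639 m.
Since r₁ < r_cr and r₂ ≤ r_cr, the coating moves toward the maximum at r_cr — heat loss rises.
Bare: R = 1/(2πr₁h) = 9.353 m·K/W; Q = 94.2/9.353 = 10.1 W/m.
Coated: R = R_cond + R_conv = 7.099 m·K/W; Q = 94.2/7.099 = 13.3 W/m.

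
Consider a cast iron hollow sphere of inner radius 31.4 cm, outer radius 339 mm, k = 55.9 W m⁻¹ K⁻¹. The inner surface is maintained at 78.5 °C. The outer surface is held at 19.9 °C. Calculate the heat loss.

Q = 175 kW

Q = 4πk·ΔT/(1/r₁ − 1/r₂) = 4π × 55.9 × 58.6 / (1/0.314 − 1/0.339) = 1.75×10^5 W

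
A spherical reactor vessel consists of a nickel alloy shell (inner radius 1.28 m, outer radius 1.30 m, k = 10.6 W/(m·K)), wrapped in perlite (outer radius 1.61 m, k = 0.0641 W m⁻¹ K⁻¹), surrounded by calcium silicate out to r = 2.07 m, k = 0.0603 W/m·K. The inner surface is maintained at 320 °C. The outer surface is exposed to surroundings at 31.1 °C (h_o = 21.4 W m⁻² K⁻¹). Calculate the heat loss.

Q = 787 W

Resistance network (inner→outer):
  R_nickel alloy = (1/1.28 − 1/1.30)/(4πk) = 0.01202/(4π·10.6) = 9.023×10^-5 K/W
  R_perlite = (1/1.30 − 1/1.61)/(4πk) = 0.1481/(4π·0.0641) = 0.1839 K/W
  R_calcium silicate = (1/1.61 − 1/2.07)/(4πk) = 0.1380/(4π·0.0603) = 0.1822 K/W
  R_conv,out = 1/(4πr²h) = 1/(4π·2.07²·21.4) = 8.678×10^-4 K/W
ΣR = 9.023×10^-5 + 0.1839 + 0.1822 + 8.678×10^-4 = 0.3671 K/W
Q = ΔT/ΣR = (320 °C − 31.1 °C)/0.3671 = 787 W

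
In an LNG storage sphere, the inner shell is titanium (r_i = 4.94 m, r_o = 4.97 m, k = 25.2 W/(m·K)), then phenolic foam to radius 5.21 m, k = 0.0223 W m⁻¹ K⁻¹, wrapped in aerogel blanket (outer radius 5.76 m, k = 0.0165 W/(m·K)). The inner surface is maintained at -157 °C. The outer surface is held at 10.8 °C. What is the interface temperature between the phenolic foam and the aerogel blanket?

Treat each layer as a resistance in series:
  R_titanium = (1/4.94 − 1/4.97)/(4πk) = 0.001222/(4π·25.2) = 3.859×10^-6 K/W
  R_phenolic foam = (1/4.97 − 1/5.21)/(4πk) = 0.009269/(4π·0.0223) = 0.03308 K/W
  R_aerogel blanket = (1/5.21 − 1/5.76)/(4πk) = 0.01833/(4π·0.0165) = 0.08839 K/W
ΣR = 3.859×10^-6 + 0.03308 + 0.08839 = 0.1215 K/W
Q = ΔT/ΣR = (-157 °C − 10.8 °C)/0.1215 = -1381 W
From the inner boundary to the phenolic foam/aerogel blanket interface, ΣR_partial = 0.03308 K/W.
T_interface = T_in − Q·ΣR_partial = -157 °C − (-1381)(0.03308) = -111 °C

T = -111 °C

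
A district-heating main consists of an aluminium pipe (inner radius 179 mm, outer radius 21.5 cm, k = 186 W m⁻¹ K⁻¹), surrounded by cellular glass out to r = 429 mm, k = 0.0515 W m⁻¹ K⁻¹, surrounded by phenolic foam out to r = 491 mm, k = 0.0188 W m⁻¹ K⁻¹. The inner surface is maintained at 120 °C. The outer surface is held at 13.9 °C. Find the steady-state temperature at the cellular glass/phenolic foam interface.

Treat each layer as a resistance in series:
  R'_aluminium = ln(0.215/0.179)/(2πk) = 0.1833/(2π·186) = 1.568×10^-4 m·K/W
  R'_cellular glass = ln(0.429/0.215)/(2πk) = 0.6908/(2π·0.0515) = 2.135 m·K/W
  R'_phenolic foam = ln(0.491/0.429)/(2πk) = 0.1350/(2π·0.0188) = 1.143 m·K/W
ΣR = 1.568×10^-4 + 2.135 + 1.143 = 3.278 m·K/W
Q' = ΔT/ΣR = (120 °C − 13.9 °C)/3.278 = 32.37 W/m
From the inner boundary to the cellular glass/phenolic foam interface, ΣR_partial = 2.135 m·K/W.
T_interface = T_in − Q'·ΣR_partial = 120 °C − (32.37)(2.135) = 50.9 °C

T = 50.9 °C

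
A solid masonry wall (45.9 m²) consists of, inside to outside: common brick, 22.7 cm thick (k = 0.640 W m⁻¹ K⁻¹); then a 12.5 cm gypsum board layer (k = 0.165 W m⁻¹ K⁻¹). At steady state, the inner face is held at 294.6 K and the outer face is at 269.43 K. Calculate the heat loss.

Resistance network (inner→outer):
  R_common brick = L/(kA) = 0.227/(0.640·45.9) = 0.007727 K/W
  R_gypsum board = L/(kA) = 0.125/(0.165·45.9) = 0.01650 K/W
ΣR = 0.007727 + 0.01650 = 0.02423 K/W
Q = ΔT/ΣR = (294.6 K − 269.43 K)/0.02423 = 1040 W

Q = 1040 W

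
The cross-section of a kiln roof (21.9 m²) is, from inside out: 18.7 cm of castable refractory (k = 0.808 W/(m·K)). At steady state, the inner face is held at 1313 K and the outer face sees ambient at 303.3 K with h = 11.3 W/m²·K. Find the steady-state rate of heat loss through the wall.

Resistance network (inner→outer):
  R_castable refractory = L/(kA) = 0.187/(0.808·21.9) = 0.01057 K/W
  R_conv,out = 1/(hA) = 1/(11.3·21.9) = 0.004041 K/W
ΣR = 0.01057 + 0.004041 = 0.01461 K/W
Q = ΔT/ΣR = (1313 K − 303.3 K)/0.01461 = 69100 W

Q = 69100 W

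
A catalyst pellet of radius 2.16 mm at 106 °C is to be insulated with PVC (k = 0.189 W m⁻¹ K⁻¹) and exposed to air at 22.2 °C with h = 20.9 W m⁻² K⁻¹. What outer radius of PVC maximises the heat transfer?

r_cr = 1.81 cm

For a sphere, r_cr = 2k_ins/h = 2·0.189/20.9 = 0.0181 m = 1.81 cm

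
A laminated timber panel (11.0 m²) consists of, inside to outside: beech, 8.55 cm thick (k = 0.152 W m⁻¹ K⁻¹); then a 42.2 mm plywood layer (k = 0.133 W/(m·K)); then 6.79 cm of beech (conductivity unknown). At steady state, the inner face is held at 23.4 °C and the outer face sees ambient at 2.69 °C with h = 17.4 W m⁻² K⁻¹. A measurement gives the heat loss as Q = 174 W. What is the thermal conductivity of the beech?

ΣR = ΔT/Q = |23.4 − 2.69|/174 = 0.1190 K/W
Known resistances:
  R_beech = L/(kA) = 0.0855/(0.152·11.0) = 0.05114 K/W
  R_plywood = L/(kA) = 0.0422/(0.133·11.0) = 0.02884 K/W
  R_conv,out = 1/(hA) = 1/(17.4·11.0) = 0.005225 K/W
R_beech = ΣR − ΣR_known = 0.1190 − 0.08521 = 0.03379 K/W
L/(kA) = 0.03379 ⇒ k = 0.0679/(0.03379·11.0) = 0.183 W/m·K

k = 0.183 W/m·K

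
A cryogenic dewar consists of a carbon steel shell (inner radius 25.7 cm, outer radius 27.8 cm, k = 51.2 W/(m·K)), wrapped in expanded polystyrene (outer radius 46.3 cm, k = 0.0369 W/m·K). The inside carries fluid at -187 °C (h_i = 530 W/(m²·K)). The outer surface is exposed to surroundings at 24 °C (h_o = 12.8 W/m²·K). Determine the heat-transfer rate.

Treat each layer as a resistance in series:
  R_conv,in = 1/(4πr²h) = 1/(4π·0.257²·530) = 0.002273 K/W
  R_carbon steel = (1/0.257 − 1/0.278)/(4πk) = 0.2939/(4π·51.2) = 4.568×10^-4 K/W
  R_expanded polystyrene = (1/0.278 − 1/0.463)/(4πk) = 1.437/(4π·0.0369) = 3.100 K/W
  R_conv,out = 1/(4πr²h) = 1/(4π·0.463²·12.8) = 0.02900 K/W
ΣR = 0.002273 + 4.568×10^-4 + 3.100 + 0.02900 = 3.132 K/W
Q = ΔT/ΣR = (-187 °C − 24 °C)/3.132 = -67.4 W
(Negative Q ⇒ heat flows inward; heat gain = 67.4 W.)

Q = 67.4 W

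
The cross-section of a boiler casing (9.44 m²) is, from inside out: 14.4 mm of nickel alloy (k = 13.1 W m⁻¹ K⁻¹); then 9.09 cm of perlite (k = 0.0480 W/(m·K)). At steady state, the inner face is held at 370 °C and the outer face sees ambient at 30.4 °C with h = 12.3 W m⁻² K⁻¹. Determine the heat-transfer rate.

Q = 1620 W

Treat each layer as a resistance in series:
  R_nickel alloy = L/(kA) = 0.0144/(13.1·9.44) = 1.164×10^-4 K/W
  R_perlite = L/(kA) = 0.0909/(0.0480·9.44) = 0.2006 K/W
  R_conv,out = 1/(hA) = 1/(12.3·9.44) = 0.008612 K/W
ΣR = 1.164×10^-4 + 0.2006 + 0.008612 = 0.2093 K/W
Q = ΔT/ΣR = (370 °C − 30.4 °C)/0.2093 = 1620 W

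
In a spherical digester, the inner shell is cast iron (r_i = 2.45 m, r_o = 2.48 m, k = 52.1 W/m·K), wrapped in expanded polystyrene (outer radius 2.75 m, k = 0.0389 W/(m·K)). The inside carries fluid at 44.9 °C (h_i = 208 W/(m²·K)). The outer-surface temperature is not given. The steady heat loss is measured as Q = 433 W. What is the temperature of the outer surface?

T_out = 9.80 °C

Sum the resistances:
  R_conv,in = 1/(4πr²h) = 1/(4π·2.45²·208) = 6.374×10^-5 K/W
  R_cast iron = (1/2.45 − 1/2.48)/(4πk) = 0.004937/(4π·52.1) = 7.541×10^-6 K/W
  R_expanded polystyrene = (1/2.48 − 1/2.75)/(4πk) = 0.03959/(4π·0.0389) = 0.08099 K/W
ΣR = 0.08106 K/W
ΔT = Q·ΣR = 433 × 0.08106 = 35.10 K
Heat flows outward, so T_out = T_in − ΔT = 44.9 − 35.10 = 9.80 °C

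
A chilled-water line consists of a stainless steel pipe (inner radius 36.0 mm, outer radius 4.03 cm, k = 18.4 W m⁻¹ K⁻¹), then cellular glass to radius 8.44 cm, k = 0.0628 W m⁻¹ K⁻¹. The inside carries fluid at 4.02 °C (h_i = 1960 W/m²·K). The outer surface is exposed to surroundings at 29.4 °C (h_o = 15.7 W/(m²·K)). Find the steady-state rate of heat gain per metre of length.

Q' = 12.7 W/m

Resistance network (inner→outer):
  R'_conv,in = 1/(2πr h) = 1/(2π·0.0360·1960) = 0.002256 m·K/W
  R'_stainless steel = ln(0.0403/0.0360)/(2πk) = 0.1128/(2π·18.4) = 9.760×10^-4 m·K/W
  R'_cellular glass = ln(0.0844/0.0403)/(2πk) = 0.7392/(2π·0.0628) = 1.873 m·K/W
  R'_conv,out = 1/(2πr h) = 1/(2π·0.0844·15.7) = 0.1201 m·K/W
ΣR = 0.002256 + 9.760×10^-4 + 1.873 + 0.1201 = 1.996 m·K/W
Q' = ΔT/ΣR = (4.02 °C − 29.4 °C)/1.996 = -12.7 W/m
(Negative Q' ⇒ heat flows inward; heat gain = 12.7 W/m.)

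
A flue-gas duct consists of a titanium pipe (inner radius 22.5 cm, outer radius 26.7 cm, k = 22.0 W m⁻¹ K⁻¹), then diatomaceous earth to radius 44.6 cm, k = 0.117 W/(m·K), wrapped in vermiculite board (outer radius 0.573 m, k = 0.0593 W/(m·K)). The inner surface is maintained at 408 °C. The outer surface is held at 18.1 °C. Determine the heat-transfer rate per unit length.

Q' = 284 W/m

Treat each layer as a resistance in series:
  R'_titanium = ln(0.267/0.225)/(2πk) = 0.1711/(2π·22.0) = 0.001238 m·K/W
  R'_diatomaceous earth = ln(0.446/0.267)/(2πk) = 0.5131/(2π·0.117) = 0.6979 m·K/W
  R'_vermiculite board = ln(0.573/0.446)/(2πk) = 0.2506/(2π·0.0593) = 0.6725 m·K/W
ΣR = 0.001238 + 0.6979 + 0.6725 = 1.372 m·K/W
Q' = ΔT/ΣR = (408 °C − 18.1 °C)/1.372 = 284 W/m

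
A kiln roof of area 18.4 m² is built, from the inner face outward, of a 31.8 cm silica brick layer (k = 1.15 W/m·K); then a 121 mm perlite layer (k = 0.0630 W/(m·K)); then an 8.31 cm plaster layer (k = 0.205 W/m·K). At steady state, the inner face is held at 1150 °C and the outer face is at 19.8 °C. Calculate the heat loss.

Q = 7990 W

Resistance network (inner→outer):
  R_silica brick = L/(kA) = 0.318/(1.15·18.4) = 0.01503 K/W
  R_perlite = L/(kA) = 0.121/(0.0630·18.4) = 0.1044 K/W
  R_plaster = L/(kA) = 0.0831/(0.205·18.4) = 0.02203 K/W
ΣR = 0.01503 + 0.1044 + 0.02203 = 0.1415 K/W
Q = ΔT/ΣR = (1150 °C − 19.8 °C)/0.1415 = 7990 W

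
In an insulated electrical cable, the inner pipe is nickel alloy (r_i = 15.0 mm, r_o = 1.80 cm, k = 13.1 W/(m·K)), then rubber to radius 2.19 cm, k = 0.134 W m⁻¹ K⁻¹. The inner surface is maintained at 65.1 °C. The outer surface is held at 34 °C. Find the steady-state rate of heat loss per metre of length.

Resistance network (inner→outer):
  R'_nickel alloy = ln(0.0180/0.0150)/(2πk) = 0.1823/(2π·13.1) = 0.002215 m·K/W
  R'_rubber = ln(0.0219/0.0180)/(2πk) = 0.1961/(2π·0.134) = 0.2329 m·K/W
ΣR = 0.002215 + 0.2329 = 0.2351 m·K/W
Q' = ΔT/ΣR = (65.1 °C − 34 °C)/0.2351 = 132 W/m

Q' = 132 W/m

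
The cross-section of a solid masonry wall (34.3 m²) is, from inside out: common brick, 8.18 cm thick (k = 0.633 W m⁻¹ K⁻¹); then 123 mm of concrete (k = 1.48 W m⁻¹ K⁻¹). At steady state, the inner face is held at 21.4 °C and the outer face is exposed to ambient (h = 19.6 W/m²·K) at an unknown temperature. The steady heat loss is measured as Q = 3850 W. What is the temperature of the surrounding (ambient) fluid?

Sum the resistances:
  R_common brick = L/(kA) = 0.0818/(0.633·34.3) = 0.003768 K/W
  R_concrete = L/(kA) = 0.123/(1.48·34.3) = 0.002423 K/W
  R_conv,out = 1/(hA) = 1/(19.6·34.3) = 0.001487 K/W
ΣR = 0.007678 K/W
ΔT = Q·ΣR = 3850 × 0.007678 = 29.56 K
Heat flows outward, so T_out = T_in − ΔT = 21.4 − 29.56 = -8.16 °C

T_out = -8.16 °C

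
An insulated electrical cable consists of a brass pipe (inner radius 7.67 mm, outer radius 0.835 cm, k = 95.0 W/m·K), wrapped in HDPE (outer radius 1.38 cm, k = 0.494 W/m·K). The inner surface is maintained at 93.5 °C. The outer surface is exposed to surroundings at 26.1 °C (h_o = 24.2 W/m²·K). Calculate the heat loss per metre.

Series thermal resistances, inner to outer:
  R'_brass = ln(0.00835/0.00767)/(2πk) = 0.08494/(2π·95.0) = 1.423×10^-4 m·K/W
  R'_HDPE = ln(0.0138/0.00835)/(2πk) = 0.5024/(2π·0.494) = 0.1619 m·K/W
  R'_conv,out = 1/(2πr h) = 1/(2π·0.0138·24.2) = 0.4766 m·K/W
ΣR = 1.423×10^-4 + 0.1619 + 0.4766 = 0.6386 m·K/W
Q' = ΔT/ΣR = (93.5 °C − 26.1 °C)/0.6386 = 106 W/m

Q' = 106 W/m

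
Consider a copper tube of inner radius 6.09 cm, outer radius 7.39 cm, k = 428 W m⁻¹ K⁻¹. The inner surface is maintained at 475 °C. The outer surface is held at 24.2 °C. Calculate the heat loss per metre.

Q' = 2πk·ΔT/ln(r₂/r₁) = 2π × 428 × 450.8 / ln(0.0739/0.0609) = 6.27×10^6 W/m

Q' = 6.27×10^6 W/m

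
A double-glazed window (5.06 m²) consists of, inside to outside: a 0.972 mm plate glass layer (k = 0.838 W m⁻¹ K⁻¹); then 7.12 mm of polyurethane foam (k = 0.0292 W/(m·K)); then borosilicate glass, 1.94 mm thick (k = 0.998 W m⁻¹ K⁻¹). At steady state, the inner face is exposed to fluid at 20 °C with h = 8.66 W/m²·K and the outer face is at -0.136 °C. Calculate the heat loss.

Series thermal resistances, inner to outer:
  R_conv,in = 1/(hA) = 1/(8.66·5.06) = 0.02282 K/W
  R_plate glass = L/(kA) = 9.72×10^-4/(0.838·5.06) = 2.292×10^-4 K/W
  R_polyurethane foam = L/(kA) = 0.00712/(0.0292·5.06) = 0.04819 K/W
  R_borosilicate glass = L/(kA) = 0.00194/(0.998·5.06) = 3.842×10^-4 K/W
ΣR = 0.02282 + 2.292×10^-4 + 0.04819 + 3.842×10^-4 = 0.07162 K/W
Q = ΔT/ΣR = (20 °C − -0.136 °C)/0.07162 = 281 W

Q = 281 W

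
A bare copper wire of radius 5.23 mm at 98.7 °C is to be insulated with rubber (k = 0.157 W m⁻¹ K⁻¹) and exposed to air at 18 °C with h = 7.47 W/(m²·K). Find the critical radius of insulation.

r_cr = 2.10 cm

For a cylinder, r_cr = k_ins/h = 0.157/7.47 = 0.0210 m = 2.10 cm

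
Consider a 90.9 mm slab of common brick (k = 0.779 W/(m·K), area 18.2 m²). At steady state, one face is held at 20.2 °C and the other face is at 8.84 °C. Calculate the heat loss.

Q = 1770 W

Q = kA·ΔT/L = 0.779 × 18.2 × |20.2 °C − 8.84 °C| / 0.0909 = 1770 W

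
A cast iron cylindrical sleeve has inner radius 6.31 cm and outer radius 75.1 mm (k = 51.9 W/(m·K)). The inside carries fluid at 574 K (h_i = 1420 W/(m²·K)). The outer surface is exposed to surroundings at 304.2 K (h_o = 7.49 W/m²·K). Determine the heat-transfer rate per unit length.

Q' = 946 W/m

Series thermal resistances, inner to outer:
  R'_conv,in = 1/(2πr h) = 1/(2π·0.0631·1420) = 0.001776 m·K/W
  R'_cast iron = ln(0.0751/0.0631)/(2πk) = 0.1741/(2π·51.9) = 5.339×10^-4 m·K/W
  R'_conv,out = 1/(2πr h) = 1/(2π·0.0751·7.49) = 0.2829 m·K/W
ΣR = 0.001776 + 5.339×10^-4 + 0.2829 = 0.2852 m·K/W
Q' = ΔT/ΣR = (574 K − 304.2 K)/0.2852 = 946 W/m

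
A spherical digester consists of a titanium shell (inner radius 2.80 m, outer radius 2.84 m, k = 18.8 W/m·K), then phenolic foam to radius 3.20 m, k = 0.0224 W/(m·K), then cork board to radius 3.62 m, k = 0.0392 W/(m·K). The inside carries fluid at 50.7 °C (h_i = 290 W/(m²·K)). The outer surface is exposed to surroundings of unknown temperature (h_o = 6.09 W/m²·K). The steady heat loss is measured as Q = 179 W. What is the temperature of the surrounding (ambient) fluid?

Series resistances:
  R_conv,in = 1/(4πr²h) = 1/(4π·2.80²·290) = 3.500×10^-5 K/W
  R_titanium = (1/2.80 − 1/2.84)/(4πk) = 0.005030/(4π·18.8) = 2.129×10^-5 K/W
  R_phenolic foam = (1/2.84 − 1/3.20)/(4πk) = 0.03961/(4π·0.0224) = 0.1407 K/W
  R_cork board = (1/3.20 − 1/3.62)/(4πk) = 0.03626/(4π·0.0392) = 0.07360 K/W
  R_conv,out = 1/(4πr²h) = 1/(4π·3.62²·6.09) = 9.971×10^-4 K/W
ΣR = 0.2154 K/W
ΔT = Q·ΣR = 179 × 0.2154 = 38.56 K
Heat flows outward, so T_out = T_in − ΔT = 50.7 − 38.56 = 12.1 °C

T_out = 12.1 °C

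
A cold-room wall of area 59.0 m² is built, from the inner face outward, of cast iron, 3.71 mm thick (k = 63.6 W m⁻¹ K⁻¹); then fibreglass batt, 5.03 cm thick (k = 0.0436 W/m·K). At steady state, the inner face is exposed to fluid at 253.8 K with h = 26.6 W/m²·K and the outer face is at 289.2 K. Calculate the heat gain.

Treat each layer as a resistance in series:
  R_conv,in = 1/(hA) = 1/(26.6·59.0) = 6.372×10^-4 K/W
  R_cast iron = L/(kA) = 0.00371/(63.6·59.0) = 9.887×10^-7 K/W
  R_fibreglass batt = L/(kA) = 0.0503/(0.0436·59.0) = 0.01955 K/W
ΣR = 6.372×10^-4 + 9.887×10^-7 + 0.01955 = 0.02019 K/W
Q = ΔT/ΣR = (253.8 K − 289.2 K)/0.02019 = -1750 W
(Negative Q ⇒ heat flows inward; heat gain = 1750 W.)

Q = 1750 W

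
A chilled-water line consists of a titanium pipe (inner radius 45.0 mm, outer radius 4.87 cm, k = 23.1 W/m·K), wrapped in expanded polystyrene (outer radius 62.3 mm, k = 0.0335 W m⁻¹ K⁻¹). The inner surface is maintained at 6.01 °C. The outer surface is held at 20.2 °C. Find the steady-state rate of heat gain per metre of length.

Resistance network (inner→outer):
  R'_titanium = ln(0.0487/0.0450)/(2πk) = 0.07902/(2π·23.1) = 5.444×10^-4 m·K/W
  R'_expanded polystyrene = ln(0.0623/0.0487)/(2πk) = 0.2463/(2π·0.0335) = 1.170 m·K/W
ΣR = 5.444×10^-4 + 1.170 = 1.171 m·K/W
Q' = ΔT/ΣR = (6.01 °C − 20.2 °C)/1.171 = -12.1 W/m
(Negative Q' ⇒ heat flows inward; heat gain = 12.1 W/m.)

Q' = 12.1 W/m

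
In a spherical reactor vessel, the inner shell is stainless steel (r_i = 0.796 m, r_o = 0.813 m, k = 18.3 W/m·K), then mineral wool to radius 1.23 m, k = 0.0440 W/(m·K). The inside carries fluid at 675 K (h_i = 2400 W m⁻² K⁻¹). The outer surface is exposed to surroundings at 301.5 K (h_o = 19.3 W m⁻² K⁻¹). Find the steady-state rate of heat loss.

Q = 493 W

Resistance network (inner→outer):
  R_conv,in = 1/(4πr²h) = 1/(4π·0.796²·2400) = 5.233×10^-5 K/W
  R_stainless steel = (1/0.796 − 1/0.813)/(4πk) = 0.02627/(4π·18.3) = 1.142×10^-4 K/W
  R_mineral wool = (1/0.813 − 1/1.23)/(4πk) = 0.4170/(4π·0.0440) = 0.7542 K/W
  R_conv,out = 1/(4πr²h) = 1/(4π·1.23²·19.3) = 0.002725 K/W
ΣR = 5.233×10^-5 + 1.142×10^-4 + 0.7542 + 0.002725 = 0.7571 K/W
Q = ΔT/ΣR = (675 K − 301.5 K)/0.7571 = 493 W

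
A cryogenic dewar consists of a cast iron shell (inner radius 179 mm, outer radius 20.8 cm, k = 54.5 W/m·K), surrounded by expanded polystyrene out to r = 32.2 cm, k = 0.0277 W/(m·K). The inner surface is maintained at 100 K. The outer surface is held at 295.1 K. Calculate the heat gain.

Treat each layer as a resistance in series:
  R_cast iron = (1/0.179 − 1/0.208)/(4πk) = 0.7789/(4π·54.5) = 0.001137 K/W
  R_expanded polystyrene = (1/0.208 − 1/0.322)/(4πk) = 1.702/(4π·0.0277) = 4.890 K/W
ΣR = 0.001137 + 4.890 = 4.891 K/W
Q = ΔT/ΣR = (100 K − 295.1 K)/4.891 = -39.9 W
(Negative Q ⇒ heat flows inward; heat gain = 39.9 W.)

Q = 39.9 W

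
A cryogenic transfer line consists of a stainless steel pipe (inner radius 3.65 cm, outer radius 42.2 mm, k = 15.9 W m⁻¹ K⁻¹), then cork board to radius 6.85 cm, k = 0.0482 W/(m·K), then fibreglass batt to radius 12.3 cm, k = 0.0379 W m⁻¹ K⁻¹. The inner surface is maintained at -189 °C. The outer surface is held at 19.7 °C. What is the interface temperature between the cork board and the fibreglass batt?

Resistance network (inner→outer):
  R'_stainless steel = ln(0.0422/0.0365)/(2πk) = 0.1451/(2π·15.9) = 0.001452 m·K/W
  R'_cork board = ln(0.0685/0.0422)/(2πk) = 0.4844/(2π·0.0482) = 1.600 m·K/W
  R'_fibreglass batt = ln(0.123/0.0685)/(2πk) = 0.5854/(2π·0.0379) = 2.458 m·K/W
ΣR = 0.001452 + 1.600 + 2.458 = 4.059 m·K/W
Q' = ΔT/ΣR = (-189 °C − 19.7 °C)/4.059 = -51.42 W/m
From the inner boundary to the cork board/fibreglass batt interface, ΣR_partial = 1.601 m·K/W.
T_interface = T_in − Q'·ΣR_partial = -189 °C − (-51.42)(1.601) = -107 °C

T = -107 °C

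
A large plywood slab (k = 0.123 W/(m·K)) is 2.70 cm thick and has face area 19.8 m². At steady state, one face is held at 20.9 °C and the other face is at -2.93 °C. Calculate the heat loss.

Q = 2.15 kW

Q = kA·ΔT/L = 0.123 × 19.8 × |20.9 °C − -2.93 °C| / 0.0270 = 2150 W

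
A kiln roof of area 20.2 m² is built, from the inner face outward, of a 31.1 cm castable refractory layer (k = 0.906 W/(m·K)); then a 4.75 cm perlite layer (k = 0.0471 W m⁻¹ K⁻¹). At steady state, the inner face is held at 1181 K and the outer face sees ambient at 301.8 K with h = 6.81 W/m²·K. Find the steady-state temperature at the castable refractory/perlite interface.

T = 980 K

Treat each layer as a resistance in series:
  R_castable refractory = L/(kA) = 0.311/(0.906·20.2) = 0.01699 K/W
  R_perlite = L/(kA) = 0.0475/(0.0471·20.2) = 0.04993 K/W
  R_conv,out = 1/(hA) = 1/(6.81·20.2) = 0.007269 K/W
ΣR = 0.01699 + 0.04993 + 0.007269 = 0.07419 K/W
Q = ΔT/ΣR = (1181 K − 301.8 K)/0.07419 = 11850 W
From the inner boundary to the castable refractory/perlite interface, ΣR_partial = 0.01699 K/W.
T_interface = T_in − Q·ΣR_partial = 1181 K − (11850)(0.01699) = 980 K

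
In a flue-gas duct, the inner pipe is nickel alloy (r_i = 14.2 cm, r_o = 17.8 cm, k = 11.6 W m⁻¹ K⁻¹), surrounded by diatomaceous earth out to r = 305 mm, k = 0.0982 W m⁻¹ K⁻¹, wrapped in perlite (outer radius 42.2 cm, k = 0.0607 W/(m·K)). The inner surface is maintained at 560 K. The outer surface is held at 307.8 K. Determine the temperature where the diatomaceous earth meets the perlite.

Series thermal resistances, inner to outer:
  R'_nickel alloy = ln(0.178/0.142)/(2πk) = 0.2260/(2π·11.6) = 0.003100 m·K/W
  R'_diatomaceous earth = ln(0.305/0.178)/(2πk) = 0.5385/(2π·0.0982) = 0.8728 m·K/W
  R'_perlite = ln(0.422/0.305)/(2πk) = 0.3247/(2π·0.0607) = 0.8513 m·K/W
ΣR = 0.003100 + 0.8728 + 0.8513 = 1.727 m·K/W
Q' = ΔT/ΣR = (560 K − 307.8 K)/1.727 = 146.0 W/m
From the inner boundary to the diatomaceous earth/perlite interface, ΣR_partial = 0.8759 m·K/W.
T_interface = T_in − Q'·ΣR_partial = 560 K − (146.0)(0.8759) = 432 K

T = 432 K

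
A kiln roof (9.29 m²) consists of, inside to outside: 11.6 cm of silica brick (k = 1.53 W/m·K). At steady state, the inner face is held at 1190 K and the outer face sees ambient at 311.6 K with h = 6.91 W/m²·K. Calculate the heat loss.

Treat each layer as a resistance in series:
  R_silica brick = L/(kA) = 0.116/(1.53·9.29) = 0.008161 K/W
  R_conv,out = 1/(hA) = 1/(6.91·9.29) = 0.01558 K/W
ΣR = 0.008161 + 0.01558 = 0.02374 K/W
Q = ΔT/ΣR = (1190 K − 311.6 K)/0.02374 = 37000 W

Q = 37000 W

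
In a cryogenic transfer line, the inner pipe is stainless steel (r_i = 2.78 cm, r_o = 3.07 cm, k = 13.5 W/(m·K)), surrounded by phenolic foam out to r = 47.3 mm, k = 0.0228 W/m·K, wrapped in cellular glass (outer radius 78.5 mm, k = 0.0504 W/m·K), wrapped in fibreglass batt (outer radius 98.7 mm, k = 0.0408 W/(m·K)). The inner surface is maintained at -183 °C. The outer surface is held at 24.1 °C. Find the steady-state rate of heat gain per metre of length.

Q' = 37.6 W/m

Resistance network (inner→outer):
  R'_stainless steel = ln(0.0307/0.0278)/(2πk) = 0.09923/(2π·13.5) = 0.001170 m·K/W
  R'_phenolic foam = ln(0.0473/0.0307)/(2πk) = 0.4322/(2π·0.0228) = 3.017 m·K/W
  R'_cellular glass = ln(0.0785/0.0473)/(2πk) = 0.5066/(2π·0.0504) = 1.600 m·K/W
  R'_fibreglass batt = ln(0.0987/0.0785)/(2πk) = 0.2290/(2π·0.0408) = 0.8932 m·K/W
ΣR = 0.001170 + 3.017 + 1.600 + 0.8932 = 5.511 m·K/W
Q' = ΔT/ΣR = (-183 °C − 24.1 °C)/5.511 = -37.6 W/m
(Negative Q' ⇒ heat flows inward; heat gain = 37.6 W/m.)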